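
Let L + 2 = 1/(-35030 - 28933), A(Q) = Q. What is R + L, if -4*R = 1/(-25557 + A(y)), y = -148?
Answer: -13153390177/6576675660 ≈ -2.0000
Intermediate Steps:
R = 1/102820 (R = -1/(4*(-25557 - 148)) = -1/4/(-25705) = -1/4*(-1/25705) = 1/102820 ≈ 9.7257e-6)
L = -127927/63963 (L = -2 + 1/(-35030 - 28933) = -2 + 1/(-63963) = -2 - 1/63963 = -127927/63963 ≈ -2.0000)
R + L = 1/102820 - 127927/63963 = -13153390177/6576675660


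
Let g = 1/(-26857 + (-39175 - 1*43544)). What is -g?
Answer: 1/109576 ≈ 9.1261e-6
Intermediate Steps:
g = -1/109576 (g = 1/(-26857 + (-39175 - 43544)) = 1/(-26857 - 82719) = 1/(-109576) = -1/109576 ≈ -9.1261e-6)
-g = -1*(-1/109576) = 1/109576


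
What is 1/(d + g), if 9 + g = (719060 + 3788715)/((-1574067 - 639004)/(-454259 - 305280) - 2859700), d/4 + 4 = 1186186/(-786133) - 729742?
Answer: -1707521334514869457/4984255820214188949044602 ≈ -3.4258e-7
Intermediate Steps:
d = -2294714393616/786133 (d = -16 + 4*(1186186/(-786133) - 729742) = -16 + 4*(1186186*(-1/786133) - 729742) = -16 + 4*(-1186186/786133 - 729742) = -16 + 4*(-573675453872/786133) = -16 - 2294701815488/786133 = -2294714393616/786133 ≈ -2.9190e+6)
g = -22972294102786/2172051465229 (g = -9 + (719060 + 3788715)/((-1574067 - 639004)/(-454259 - 305280) - 2859700) = -9 + 4507775/(-2213071/(-759539) - 2859700) = -9 + 4507775/(-2213071*(-1/759539) - 2859700) = -9 + 4507775/(2213071/759539 - 2859700) = -9 + 4507775/(-2172051465229/759539) = -9 + 4507775*(-759539/2172051465229) = -9 - 3423830915725/2172051465229 = -22972294102786/2172051465229 ≈ -10.576)
1/(d + g) = 1/(-2294714393616/786133 - 22972294102786/2172051465229) = 1/(-4984255820214188949044602/1707521334514869457) = -1707521334514869457/4984255820214188949044602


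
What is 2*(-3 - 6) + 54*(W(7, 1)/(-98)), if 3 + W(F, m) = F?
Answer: -990/49 ≈ -20.204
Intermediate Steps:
W(F, m) = -3 + F
2*(-3 - 6) + 54*(W(7, 1)/(-98)) = 2*(-3 - 6) + 54*((-3 + 7)/(-98)) = 2*(-9) + 54*(4*(-1/98)) = -18 + 54*(-2/49) = -18 - 108/49 = -990/49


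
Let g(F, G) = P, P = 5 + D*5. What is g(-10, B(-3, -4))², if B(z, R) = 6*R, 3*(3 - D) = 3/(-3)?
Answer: 4225/9 ≈ 469.44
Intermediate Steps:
D = 10/3 (D = 3 - 1/(-3) = 3 - (-1)/3 = 3 - ⅓*(-1) = 3 + ⅓ = 10/3 ≈ 3.3333)
P = 65/3 (P = 5 + (10/3)*5 = 5 + 50/3 = 65/3 ≈ 21.667)
g(F, G) = 65/3
g(-10, B(-3, -4))² = (65/3)² = 4225/9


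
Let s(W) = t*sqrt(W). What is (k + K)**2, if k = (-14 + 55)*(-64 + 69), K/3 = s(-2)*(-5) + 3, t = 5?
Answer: 34546 - 32100*I*sqrt(2) ≈ 34546.0 - 45396.0*I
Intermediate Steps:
s(W) = 5*sqrt(W)
K = 9 - 75*I*sqrt(2) (K = 3*((5*sqrt(-2))*(-5) + 3) = 3*((5*(I*sqrt(2)))*(-5) + 3) = 3*((5*I*sqrt(2))*(-5) + 3) = 3*(-25*I*sqrt(2) + 3) = 3*(3 - 25*I*sqrt(2)) = 9 - 75*I*sqrt(2) ≈ 9.0 - 106.07*I)
k = 205 (k = 41*5 = 205)
(k + K)**2 = (205 + (9 - 75*I*sqrt(2)))**2 = (214 - 75*I*sqrt(2))**2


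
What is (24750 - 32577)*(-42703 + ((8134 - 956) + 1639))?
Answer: 265225722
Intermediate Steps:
(24750 - 32577)*(-42703 + ((8134 - 956) + 1639)) = -7827*(-42703 + (7178 + 1639)) = -7827*(-42703 + 8817) = -7827*(-33886) = 265225722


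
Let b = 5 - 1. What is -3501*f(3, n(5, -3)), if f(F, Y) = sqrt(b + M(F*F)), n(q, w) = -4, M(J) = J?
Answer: -3501*sqrt(13) ≈ -12623.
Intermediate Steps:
b = 4
f(F, Y) = sqrt(4 + F**2) (f(F, Y) = sqrt(4 + F*F) = sqrt(4 + F**2))
-3501*f(3, n(5, -3)) = -3501*sqrt(4 + 3**2) = -3501*sqrt(4 + 9) = -3501*sqrt(13)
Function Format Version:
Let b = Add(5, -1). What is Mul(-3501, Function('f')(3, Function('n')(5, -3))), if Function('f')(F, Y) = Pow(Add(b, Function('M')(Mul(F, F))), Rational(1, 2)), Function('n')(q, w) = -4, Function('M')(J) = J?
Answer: Mul(-3501, Pow(13, Rational(1, 2))) ≈ -12623.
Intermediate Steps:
b = 4
Function('f')(F, Y) = Pow(Add(4, Pow(F, 2)), Rational(1, 2)) (Function('f')(F, Y) = Pow(Add(4, Mul(F, F)), Rational(1, 2)) = Pow(Add(4, Pow(F, 2)), Rational(1, 2)))
Mul(-3501, Function('f')(3, Function('n')(5, -3))) = Mul(-3501, Pow(Add(4, Pow(3, 2)), Rational(1, 2))) = Mul(-3501, Pow(Add(4, 9), Rational(1, 2))) = Mul(-3501, Pow(13, Rational(1, 2)))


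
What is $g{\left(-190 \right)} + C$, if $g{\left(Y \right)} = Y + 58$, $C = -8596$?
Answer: $-8728$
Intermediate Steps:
$g{\left(Y \right)} = 58 + Y$
$g{\left(-190 \right)} + C = \left(58 - 190\right) - 8596 = -132 - 8596 = -8728$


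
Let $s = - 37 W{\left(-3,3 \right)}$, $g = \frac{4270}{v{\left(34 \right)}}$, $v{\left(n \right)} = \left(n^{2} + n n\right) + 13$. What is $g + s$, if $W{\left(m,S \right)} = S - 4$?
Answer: $\frac{18059}{465} \approx 38.837$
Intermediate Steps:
$W{\left(m,S \right)} = -4 + S$
$v{\left(n \right)} = 13 + 2 n^{2}$ ($v{\left(n \right)} = \left(n^{2} + n^{2}\right) + 13 = 2 n^{2} + 13 = 13 + 2 n^{2}$)
$g = \frac{854}{465}$ ($g = \frac{4270}{13 + 2 \cdot 34^{2}} = \frac{4270}{13 + 2 \cdot 1156} = \frac{4270}{13 + 2312} = \frac{4270}{2325} = 4270 \cdot \frac{1}{2325} = \frac{854}{465} \approx 1.8366$)
$s = 37$ ($s = - 37 \left(-4 + 3\right) = \left(-37\right) \left(-1\right) = 37$)
$g + s = \frac{854}{465} + 37 = \frac{18059}{465}$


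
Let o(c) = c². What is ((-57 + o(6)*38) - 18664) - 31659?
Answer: -49012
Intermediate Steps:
((-57 + o(6)*38) - 18664) - 31659 = ((-57 + 6²*38) - 18664) - 31659 = ((-57 + 36*38) - 18664) - 31659 = ((-57 + 1368) - 18664) - 31659 = (1311 - 18664) - 31659 = -17353 - 31659 = -49012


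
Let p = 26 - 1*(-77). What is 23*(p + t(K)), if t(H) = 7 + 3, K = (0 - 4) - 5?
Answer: 2599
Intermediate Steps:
p = 103 (p = 26 + 77 = 103)
K = -9 (K = -4 - 5 = -9)
t(H) = 10
23*(p + t(K)) = 23*(103 + 10) = 23*113 = 2599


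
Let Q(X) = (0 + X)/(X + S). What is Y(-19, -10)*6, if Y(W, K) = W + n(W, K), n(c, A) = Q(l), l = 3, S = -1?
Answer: -105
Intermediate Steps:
Q(X) = X/(-1 + X) (Q(X) = (0 + X)/(X - 1) = X/(-1 + X))
n(c, A) = 3/2 (n(c, A) = 3/(-1 + 3) = 3/2)
Y(W, K) = 3/2 + W (Y(W, K) = W + 3/2 = 3/2 + W)
Y(-19, -10)*6 = (3/2 - 19)*6 = -35/2*6 = -105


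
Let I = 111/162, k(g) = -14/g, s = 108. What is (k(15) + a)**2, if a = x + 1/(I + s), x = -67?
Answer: 35756824049401/7750161225 ≈ 4613.7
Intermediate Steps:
I = 37/54 (I = 111*(1/162) = 37/54 ≈ 0.68519)
a = -393169/5869 (a = -67 + 1/(37/54 + 108) = -67 + 1/(5869/54) = -67 + 54/5869 = -393169/5869 ≈ -66.991)
(k(15) + a)**2 = (-14/15 - 393169/5869)**2 = (-5979701/88035)**2 = 35756824049401/7750161225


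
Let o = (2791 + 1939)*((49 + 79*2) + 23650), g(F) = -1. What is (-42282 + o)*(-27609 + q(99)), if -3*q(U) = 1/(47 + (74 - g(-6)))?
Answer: -569922787650280/183 ≈ -3.1143e+12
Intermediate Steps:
o = 112843610 (o = 4730*((49 + 158) + 23650) = 4730*(207 + 23650) = 4730*23857 = 112843610)
q(U) = -1/366 (q(U) = -1/(3*(47 + (74 - 1*(-1)))) = -1/(3*(47 + (74 + 1))) = -1/(3*(47 + 75)) = -⅓/122 = -⅓*1/122 = -1/366)
(-42282 + o)*(-27609 + q(99)) = (-42282 + 112843610)*(-27609 - 1/366) = 112801328*(-10104895/366) = -569922787650280/183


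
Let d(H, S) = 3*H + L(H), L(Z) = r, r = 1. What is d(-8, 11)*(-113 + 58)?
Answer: 1265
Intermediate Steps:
L(Z) = 1
d(H, S) = 1 + 3*H (d(H, S) = 3*H + 1 = 1 + 3*H)
d(-8, 11)*(-113 + 58) = (1 + 3*(-8))*(-113 + 58) = (1 - 24)*(-55) = -23*(-55) = 1265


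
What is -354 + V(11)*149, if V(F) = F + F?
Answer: 2924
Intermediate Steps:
V(F) = 2*F
-354 + V(11)*149 = -354 + (2*11)*149 = -354 + 22*149 = -354 + 3278 = 2924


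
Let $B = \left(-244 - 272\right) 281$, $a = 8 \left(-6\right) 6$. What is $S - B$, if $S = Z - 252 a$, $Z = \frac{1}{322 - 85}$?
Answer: $\frac{51564565}{237} \approx 2.1757 \cdot 10^{5}$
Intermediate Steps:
$a = -288$ ($a = \left(-48\right) 6 = -288$)
$B = -144996$ ($B = \left(-516\right) 281 = -144996$)
$Z = \frac{1}{237} \approx 0.0042194$
$S = \frac{17200513}{237}$ ($S = \frac{1}{237} - -72576 = \frac{1}{237} + 72576 = \frac{17200513}{237} \approx 72576.0$)
$S - B = \frac{17200513}{237} - -144996 = \frac{17200513}{237} + 144996 = \frac{51564565}{237}$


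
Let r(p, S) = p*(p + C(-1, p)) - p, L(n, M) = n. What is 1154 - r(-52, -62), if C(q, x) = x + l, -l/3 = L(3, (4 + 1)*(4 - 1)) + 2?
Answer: -5086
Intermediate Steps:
l = -15 (l = -3*(3 + 2) = -3*5 = -15)
C(q, x) = -15 + x (C(q, x) = x - 15 = -15 + x)
r(p, S) = -p + p*(-15 + 2*p) (r(p, S) = p*(p + (-15 + p)) - p = p*(-15 + 2*p) - p = -p + p*(-15 + 2*p))
1154 - r(-52, -62) = 1154 - 2*(-52)*(-8 - 52) = 1154 - 2*(-52)*(-60) = 1154 - 1*6240 = 1154 - 6240 = -5086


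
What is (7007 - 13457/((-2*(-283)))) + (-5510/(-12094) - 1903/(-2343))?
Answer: 5091794164991/729014226 ≈ 6984.5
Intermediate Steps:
(7007 - 13457/((-2*(-283)))) + (-5510/(-12094) - 1903/(-2343)) = (7007 - 13457/566) + (-5510*(-1/12094) - 1903*(-1/2343)) = (7007 - 13457*1/566) + (2755/6047 + 173/213) = (7007 - 13457/566) + 1632946/1288011 = 3952505/566 + 1632946/1288011 = 5091794164991/729014226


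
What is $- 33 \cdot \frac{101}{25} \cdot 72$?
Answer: $- \frac{239976}{25} \approx -9599.0$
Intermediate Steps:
$- 33 \cdot \frac{101}{25} \cdot 72 = - 33 \cdot 101 \cdot \frac{1}{25} \cdot 72 = \left(-33\right) \frac{101}{25} \cdot 72 = \left(- \frac{3333}{25}\right) 72 = - \frac{239976}{25}$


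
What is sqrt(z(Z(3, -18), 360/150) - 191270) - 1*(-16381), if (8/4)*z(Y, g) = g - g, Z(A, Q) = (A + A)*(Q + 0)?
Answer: 16381 + I*sqrt(191270) ≈ 16381.0 + 437.34*I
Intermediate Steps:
Z(A, Q) = 2*A*Q (Z(A, Q) = (2*A)*Q = 2*A*Q)
z(Y, g) = 0 (z(Y, g) = (g - g)/2 = (1/2)*0 = 0)
sqrt(z(Z(3, -18), 360/150) - 191270) - 1*(-16381) = sqrt(0 - 191270) - 1*(-16381) = sqrt(-191270) + 16381 = I*sqrt(191270) + 16381 = 16381 + I*sqrt(191270)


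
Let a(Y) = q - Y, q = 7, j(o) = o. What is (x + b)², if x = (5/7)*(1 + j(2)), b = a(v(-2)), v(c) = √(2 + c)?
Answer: 4096/49 ≈ 83.592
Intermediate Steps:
a(Y) = 7 - Y
b = 7 (b = 7 - √(2 - 2) = 7 - √0 = 7 - 1*0 = 7 + 0 = 7)
x = 15/7 (x = (5/7)*(1 + 2) = (5*(⅐))*3 = (5/7)*3 = 15/7 ≈ 2.1429)
(x + b)² = (15/7 + 7)² = (64/7)² = 4096/49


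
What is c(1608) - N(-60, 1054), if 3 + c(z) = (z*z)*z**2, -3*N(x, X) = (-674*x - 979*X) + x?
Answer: 20056973971193/3 ≈ 6.6857e+12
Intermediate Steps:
N(x, X) = 673*x/3 + 979*X/3 (N(x, X) = -((-674*x - 979*X) + x)/3 = -((-979*X - 674*x) + x)/3 = -(-979*X - 673*x)/3 = 673*x/3 + 979*X/3)
c(z) = -3 + z**4 (c(z) = -3 + (z*z)*z**2 = -3 + z**2*z**2 = -3 + z**4)
c(1608) - N(-60, 1054) = (-3 + 1608**4) - ((673/3)*(-60) + (979/3)*1054) = (-3 + 6685658320896) - (-13460 + 1031866/3) = 6685658320893 - 1*991486/3 = 6685658320893 - 991486/3 = 20056973971193/3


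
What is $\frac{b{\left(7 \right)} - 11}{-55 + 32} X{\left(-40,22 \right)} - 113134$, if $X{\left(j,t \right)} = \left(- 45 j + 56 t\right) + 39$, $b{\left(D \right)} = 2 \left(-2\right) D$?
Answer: $- \frac{2482313}{23} \approx -1.0793 \cdot 10^{5}$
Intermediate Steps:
$b{\left(D \right)} = - 4 D$
$X{\left(j,t \right)} = 39 - 45 j + 56 t$
$\frac{b{\left(7 \right)} - 11}{-55 + 32} X{\left(-40,22 \right)} - 113134 = \frac{\left(-4\right) 7 - 11}{-55 + 32} \left(39 - -1800 + 56 \cdot 22\right) - 113134 = \frac{-28 - 11}{-23} \left(39 + 1800 + 1232\right) - 113134 = \left(-39\right) \left(- \frac{1}{23}\right) 3071 - 113134 = \frac{39}{23} \cdot 3071 - 113134 = \frac{119769}{23} - 113134 = - \frac{2482313}{23}$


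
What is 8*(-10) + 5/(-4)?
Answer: -325/4 ≈ -81.250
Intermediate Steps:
8*(-10) + 5/(-4) = -80 + 5*(-¼) = -80 - 5/4 = -325/4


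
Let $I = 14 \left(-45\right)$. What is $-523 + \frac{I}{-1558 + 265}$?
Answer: $- \frac{225203}{431} \approx -522.51$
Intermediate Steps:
$I = -630$
$-523 + \frac{I}{-1558 + 265} = -523 + \frac{1}{-1558 + 265} \left(-630\right) = -523 + \frac{1}{-1293} \left(-630\right) = -523 - - \frac{210}{431} = -523 + \frac{210}{431} = - \frac{225203}{431}$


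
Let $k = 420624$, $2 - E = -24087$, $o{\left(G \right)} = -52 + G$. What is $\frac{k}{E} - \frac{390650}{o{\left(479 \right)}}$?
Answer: $- \frac{9230761402}{10286003} \approx -897.41$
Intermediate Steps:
$E = 24089$ ($E = 2 - -24087 = 2 + 24087 = 24089$)
$\frac{k}{E} - \frac{390650}{o{\left(479 \right)}} = \frac{420624}{24089} - \frac{390650}{-52 + 479} = 420624 \cdot \frac{1}{24089} - \frac{390650}{427} = \frac{420624}{24089} - \frac{390650}{427} = - \frac{9230761402}{10286003}$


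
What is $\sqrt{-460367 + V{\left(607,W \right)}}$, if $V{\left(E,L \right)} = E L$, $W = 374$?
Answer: $i \sqrt{233349} \approx 483.06 i$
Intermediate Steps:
$\sqrt{-460367 + V{\left(607,W \right)}} = \sqrt{-460367 + 607 \cdot 374} = \sqrt{-460367 + 227018} = \sqrt{-233349} = i \sqrt{233349}$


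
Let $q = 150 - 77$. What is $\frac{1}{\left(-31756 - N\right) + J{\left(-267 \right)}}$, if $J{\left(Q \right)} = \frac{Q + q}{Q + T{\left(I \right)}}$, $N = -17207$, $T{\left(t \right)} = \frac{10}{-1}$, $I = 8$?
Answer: $- \frac{277}{4029879} \approx -6.8736 \cdot 10^{-5}$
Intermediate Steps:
$T{\left(t \right)} = -10$ ($T{\left(t \right)} = 10 \left(-1\right) = -10$)
$q = 73$
$J{\left(Q \right)} = \frac{73 + Q}{-10 + Q}$ ($J{\left(Q \right)} = \frac{Q + 73}{Q - 10} = \frac{73 + Q}{-10 + Q}$)
$\frac{1}{\left(-31756 - N\right) + J{\left(-267 \right)}} = \frac{1}{\left(-31756 - -17207\right) + \frac{73 - 267}{-10 - 267}} = \frac{1}{\left(-31756 + 17207\right) + \frac{1}{-277} \left(-194\right)} = \frac{1}{-14549 - - \frac{194}{277}} = \frac{1}{-14549 + \frac{194}{277}} = \frac{1}{- \frac{4029879}{277}} = - \frac{277}{4029879}$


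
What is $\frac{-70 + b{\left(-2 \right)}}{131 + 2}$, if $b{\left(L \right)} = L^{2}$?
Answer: $- \frac{66}{133} \approx -0.49624$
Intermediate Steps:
$\frac{-70 + b{\left(-2 \right)}}{131 + 2} = \frac{-70 + \left(-2\right)^{2}}{131 + 2} = \frac{-70 + 4}{133} = \left(-66\right) \frac{1}{133} = - \frac{66}{133}$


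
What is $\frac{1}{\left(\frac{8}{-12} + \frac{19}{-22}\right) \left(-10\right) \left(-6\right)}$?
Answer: $- \frac{11}{1010} \approx -0.010891$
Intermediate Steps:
$\frac{1}{\left(\frac{8}{-12} + \frac{19}{-22}\right) \left(-10\right) \left(-6\right)} = \frac{1}{\left(8 \left(- \frac{1}{12}\right) + 19 \left(- \frac{1}{22}\right)\right) \left(-10\right) \left(-6\right)} = \frac{1}{\left(- \frac{2}{3} - \frac{19}{22}\right) \left(-10\right) \left(-6\right)} = \frac{1}{\left(- \frac{101}{66}\right) \left(-10\right) \left(-6\right)} = \frac{1}{\frac{505}{33} \left(-6\right)} = \frac{1}{- \frac{1010}{11}} = - \frac{11}{1010}$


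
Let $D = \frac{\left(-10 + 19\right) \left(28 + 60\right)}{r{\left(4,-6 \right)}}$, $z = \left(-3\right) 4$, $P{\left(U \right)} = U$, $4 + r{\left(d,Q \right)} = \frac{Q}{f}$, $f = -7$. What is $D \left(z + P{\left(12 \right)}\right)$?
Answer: $0$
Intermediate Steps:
$r{\left(d,Q \right)} = -4 - \frac{Q}{7}$ ($r{\left(d,Q \right)} = -4 + \frac{Q}{-7} = -4 + Q \left(- \frac{1}{7}\right) = -4 - \frac{Q}{7}$)
$z = -12$
$D = -252$ ($D = \frac{\left(-10 + 19\right) \left(28 + 60\right)}{-4 - - \frac{6}{7}} = \frac{9 \cdot 88}{-4 + \frac{6}{7}} = \frac{792}{- \frac{22}{7}} = 792 \left(- \frac{7}{22}\right) = -252$)
$D \left(z + P{\left(12 \right)}\right) = - 252 \left(-12 + 12\right) = \left(-252\right) 0 = 0$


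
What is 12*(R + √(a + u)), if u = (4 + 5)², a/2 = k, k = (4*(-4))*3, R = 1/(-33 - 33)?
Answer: -2/11 + 12*I*√15 ≈ -0.18182 + 46.476*I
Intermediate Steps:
R = -1/66 (R = 1/(-66) = -1/66 ≈ -0.015152)
k = -48 (k = -16*3 = -48)
a = -96 (a = 2*(-48) = -96)
u = 81 (u = 9² = 81)
12*(R + √(a + u)) = 12*(-1/66 + √(-96 + 81)) = 12*(-1/66 + √(-15)) = 12*(-1/66 + I*√15) = -2/11 + 12*I*√15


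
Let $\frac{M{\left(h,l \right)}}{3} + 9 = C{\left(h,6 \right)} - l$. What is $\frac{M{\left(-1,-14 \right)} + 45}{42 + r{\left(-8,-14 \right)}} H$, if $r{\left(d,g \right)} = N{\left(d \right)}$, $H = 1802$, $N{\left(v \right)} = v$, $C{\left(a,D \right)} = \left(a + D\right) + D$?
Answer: $4929$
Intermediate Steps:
$C{\left(a,D \right)} = a + 2 D$ ($C{\left(a,D \right)} = \left(D + a\right) + D = a + 2 D$)
$M{\left(h,l \right)} = 9 - 3 l + 3 h$ ($M{\left(h,l \right)} = -27 + 3 \left(\left(h + 2 \cdot 6\right) - l\right) = -27 + 3 \left(\left(h + 12\right) - l\right) = -27 + 3 \left(\left(12 + h\right) - l\right) = -27 + 3 \left(12 + h - l\right) = -27 + \left(36 - 3 l + 3 h\right) = 9 - 3 l + 3 h$)
$r{\left(d,g \right)} = d$
$\frac{M{\left(-1,-14 \right)} + 45}{42 + r{\left(-8,-14 \right)}} H = \frac{\left(9 - -42 + 3 \left(-1\right)\right) + 45}{42 - 8} \cdot 1802 = \frac{\left(9 + 42 - 3\right) + 45}{34} \cdot 1802 = \left(48 + 45\right) \frac{1}{34} \cdot 1802 = 93 \cdot \frac{1}{34} \cdot 1802 = \frac{93}{34} \cdot 1802 = 4929$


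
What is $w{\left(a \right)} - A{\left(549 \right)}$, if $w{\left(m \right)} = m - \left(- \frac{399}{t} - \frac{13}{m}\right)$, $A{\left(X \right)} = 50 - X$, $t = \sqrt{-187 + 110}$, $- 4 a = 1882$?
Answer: $\frac{53585}{1882} - \frac{57 i \sqrt{77}}{11} \approx 28.472 - 45.47 i$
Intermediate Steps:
$a = - \frac{941}{2}$ ($a = \left(- \frac{1}{4}\right) 1882 = - \frac{941}{2} \approx -470.5$)
$t = i \sqrt{77}$ ($t = \sqrt{-77} = i \sqrt{77} \approx 8.775 i$)
$w{\left(m \right)} = m + \frac{13}{m} - \frac{57 i \sqrt{77}}{11}$ ($w{\left(m \right)} = m - \left(- \frac{399}{i \sqrt{77}} - \frac{13}{m}\right) = m - \left(- 399 \left(- \frac{i \sqrt{77}}{77}\right) - \frac{13}{m}\right) = m - \left(\frac{57 i \sqrt{77}}{11} - \frac{13}{m}\right) = m - \left(- \frac{13}{m} + \frac{57 i \sqrt{77}}{11}\right) = m + \frac{13}{m} - \frac{57 i \sqrt{77}}{11}$)
$w{\left(a \right)} - A{\left(549 \right)} = \left(- \frac{941}{2} + \frac{13}{- \frac{941}{2}} - \frac{57 i \sqrt{77}}{11}\right) - \left(50 - 549\right) = \left(- \frac{941}{2} + 13 \left(- \frac{2}{941}\right) - \frac{57 i \sqrt{77}}{11}\right) - \left(50 - 549\right) = \left(- \frac{941}{2} - \frac{26}{941} - \frac{57 i \sqrt{77}}{11}\right) - -499 = \left(- \frac{885533}{1882} - \frac{57 i \sqrt{77}}{11}\right) + 499 = \frac{53585}{1882} - \frac{57 i \sqrt{77}}{11}$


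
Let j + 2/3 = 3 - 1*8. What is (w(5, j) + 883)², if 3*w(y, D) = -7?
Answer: 6980164/9 ≈ 7.7557e+5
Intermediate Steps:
j = -17/3 (j = -⅔ + (3 - 1*8) = -⅔ + (3 - 8) = -⅔ - 5 = -17/3 ≈ -5.6667)
w(y, D) = -7/3 (w(y, D) = (⅓)*(-7) = -7/3)
(w(5, j) + 883)² = (-7/3 + 883)² = (2642/3)² = 6980164/9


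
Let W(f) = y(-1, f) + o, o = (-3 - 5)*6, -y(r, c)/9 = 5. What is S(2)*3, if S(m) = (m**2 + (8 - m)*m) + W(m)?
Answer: -231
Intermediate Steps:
y(r, c) = -45 (y(r, c) = -9*5 = -45)
o = -48 (o = -8*6 = -48)
W(f) = -93 (W(f) = -45 - 48 = -93)
S(m) = -93 + m**2 + m*(8 - m) (S(m) = (m**2 + (8 - m)*m) - 93 = (m**2 + m*(8 - m)) - 93 = -93 + m**2 + m*(8 - m))
S(2)*3 = (-93 + 8*2)*3 = (-93 + 16)*3 = -77*3 = -231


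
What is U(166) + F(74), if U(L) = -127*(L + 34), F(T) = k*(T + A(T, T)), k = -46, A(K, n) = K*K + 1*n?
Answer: -284104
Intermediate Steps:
A(K, n) = n + K² (A(K, n) = K² + n = n + K²)
F(T) = -92*T - 46*T² (F(T) = -46*(T + (T + T²)) = -46*(T² + 2*T) = -92*T - 46*T²)
U(L) = -4318 - 127*L (U(L) = -127*(34 + L) = -4318 - 127*L)
U(166) + F(74) = (-4318 - 127*166) + 46*74*(-2 - 1*74) = (-4318 - 21082) + 46*74*(-2 - 74) = -25400 + 46*74*(-76) = -25400 - 258704 = -284104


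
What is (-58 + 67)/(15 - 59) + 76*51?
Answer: 170535/44 ≈ 3875.8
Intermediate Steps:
(-58 + 67)/(15 - 59) + 76*51 = 9/(-44) + 3876 = 9*(-1/44) + 3876 = -9/44 + 3876 = 170535/44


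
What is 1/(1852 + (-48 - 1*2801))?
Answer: -1/997 ≈ -0.0010030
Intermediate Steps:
1/(1852 + (-48 - 1*2801)) = 1/(1852 + (-48 - 2801)) = 1/(1852 - 2849) = 1/(-997) = -1/997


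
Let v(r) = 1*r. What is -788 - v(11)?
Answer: -799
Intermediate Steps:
v(r) = r
-788 - v(11) = -788 - 1*11 = -788 - 11 = -799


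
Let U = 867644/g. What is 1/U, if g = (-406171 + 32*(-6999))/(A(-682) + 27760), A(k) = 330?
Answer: -630139/24372119960 ≈ -2.5855e-5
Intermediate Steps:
g = -630139/28090 (g = (-406171 + 32*(-6999))/(330 + 27760) = (-406171 - 223968)/28090 = -630139*1/28090 = -630139/28090 ≈ -22.433)
U = -24372119960/630139 (U = 867644/(-630139/28090) = 867644*(-28090/630139) = -24372119960/630139 ≈ -38677.)
1/U = 1/(-24372119960/630139) = -630139/24372119960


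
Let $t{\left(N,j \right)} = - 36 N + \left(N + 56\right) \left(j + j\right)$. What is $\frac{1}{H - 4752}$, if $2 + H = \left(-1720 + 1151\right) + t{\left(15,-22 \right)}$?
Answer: $- \frac{1}{8987} \approx -0.00011127$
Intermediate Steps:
$t{\left(N,j \right)} = - 36 N + 2 j \left(56 + N\right)$ ($t{\left(N,j \right)} = - 36 N + \left(56 + N\right) 2 j = - 36 N + 2 j \left(56 + N\right)$)
$H = -4235$ ($H = -2 + \left(\left(-1720 + 1151\right) + \left(\left(-36\right) 15 + 112 \left(-22\right) + 2 \cdot 15 \left(-22\right)\right)\right) = -2 - 4233 = -4235$)
$\frac{1}{H - 4752} = \frac{1}{-4235 - 4752} = \frac{1}{-8987} = - \frac{1}{8987}$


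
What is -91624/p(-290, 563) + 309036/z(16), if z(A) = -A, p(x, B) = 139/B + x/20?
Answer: -827255195/64196 ≈ -12886.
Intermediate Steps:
p(x, B) = 139/B + x/20 (p(x, B) = 139/B + x*(1/20) = 139/B + x/20)
-91624/p(-290, 563) + 309036/z(16) = -91624/(139/563 + (1/20)*(-290)) + 309036/((-1*16)) = -91624/(139*(1/563) - 29/2) + 309036/(-16) = -91624/(139/563 - 29/2) + 309036*(-1/16) = -91624/(-16049/1126) - 77259/4 = -91624*(-1126/16049) - 77259/4 = 103168624/16049 - 77259/4 = -827255195/64196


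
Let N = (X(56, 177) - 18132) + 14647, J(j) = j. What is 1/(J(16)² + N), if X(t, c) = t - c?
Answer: -1/3350 ≈ -0.00029851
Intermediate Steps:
N = -3606 (N = ((56 - 1*177) - 18132) + 14647 = ((56 - 177) - 18132) + 14647 = (-121 - 18132) + 14647 = -18253 + 14647 = -3606)
1/(J(16)² + N) = 1/(16² - 3606) = 1/(256 - 3606) = 1/(-3350) = -1/3350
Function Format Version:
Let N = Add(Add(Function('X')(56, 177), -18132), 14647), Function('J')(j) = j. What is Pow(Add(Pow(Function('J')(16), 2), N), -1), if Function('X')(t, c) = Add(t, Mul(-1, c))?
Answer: Rational(-1, 3350) ≈ -0.00029851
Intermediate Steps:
N = -3606 (N = Add(Add(Add(56, Mul(-1, 177)), -18132), 14647) = Add(Add(Add(56, -177), -18132), 14647) = Add(Add(-121, -18132), 14647) = Add(-18253, 14647) = -3606)
Pow(Add(Pow(Function('J')(16), 2), N), -1) = Pow(Add(Pow(16, 2), -3606), -1) = Pow(Add(256, -3606), -1) = Pow(-3350, -1) = Rational(-1, 3350)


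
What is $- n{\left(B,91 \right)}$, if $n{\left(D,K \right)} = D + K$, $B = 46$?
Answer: $-137$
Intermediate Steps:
$- n{\left(B,91 \right)} = - (46 + 91) = \left(-1\right) 137 = -137$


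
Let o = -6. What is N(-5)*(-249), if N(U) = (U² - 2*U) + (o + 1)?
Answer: -7470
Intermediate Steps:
N(U) = -5 + U² - 2*U (N(U) = (U² - 2*U) + (-6 + 1) = (U² - 2*U) - 5 = -5 + U² - 2*U)
N(-5)*(-249) = (-5 + (-5)² - 2*(-5))*(-249) = (-5 + 25 + 10)*(-249) = 30*(-249) = -7470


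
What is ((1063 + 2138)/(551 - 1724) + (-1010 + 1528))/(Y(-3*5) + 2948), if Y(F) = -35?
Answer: 67157/379661 ≈ 0.17689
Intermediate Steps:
((1063 + 2138)/(551 - 1724) + (-1010 + 1528))/(Y(-3*5) + 2948) = ((1063 + 2138)/(551 - 1724) + (-1010 + 1528))/(-35 + 2948) = (3201/(-1173) + 518)/2913 = (3201*(-1/1173) + 518)*(1/2913) = (-1067/391 + 518)*(1/2913) = (201471/391)*(1/2913) = 67157/379661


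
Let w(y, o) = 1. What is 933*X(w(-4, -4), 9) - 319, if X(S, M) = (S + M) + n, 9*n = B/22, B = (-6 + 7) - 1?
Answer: 9011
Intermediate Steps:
B = 0 (B = 1 - 1 = 0)
n = 0 (n = (0/22)/9 = (0*(1/22))/9 = (⅑)*0 = 0)
X(S, M) = M + S (X(S, M) = (S + M) + 0 = (M + S) + 0 = M + S)
933*X(w(-4, -4), 9) - 319 = 933*(9 + 1) - 319 = 933*10 - 319 = 9330 - 319 = 9011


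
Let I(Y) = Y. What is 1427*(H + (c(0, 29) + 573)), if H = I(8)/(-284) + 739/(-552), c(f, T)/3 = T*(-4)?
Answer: 12507122729/39192 ≈ 3.1912e+5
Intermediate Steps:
c(f, T) = -12*T (c(f, T) = 3*(T*(-4)) = 3*(-4*T) = -12*T)
H = -53573/39192 (H = 8/(-284) + 739/(-552) = 8*(-1/284) + 739*(-1/552) = -2/71 - 739/552 = -53573/39192 ≈ -1.3669)
1427*(H + (c(0, 29) + 573)) = 1427*(-53573/39192 + (-12*29 + 573)) = 1427*(-53573/39192 + (-348 + 573)) = 1427*(-53573/39192 + 225) = 1427*(8764627/39192) = 12507122729/39192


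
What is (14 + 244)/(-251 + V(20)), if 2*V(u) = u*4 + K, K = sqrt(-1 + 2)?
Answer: -516/421 ≈ -1.2257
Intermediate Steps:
K = 1 (K = sqrt(1) = 1)
V(u) = 1/2 + 2*u (V(u) = (u*4 + 1)/2 = (4*u + 1)/2 = (1 + 4*u)/2 = 1/2 + 2*u)
(14 + 244)/(-251 + V(20)) = (14 + 244)/(-251 + (1/2 + 2*20)) = 258/(-251 + (1/2 + 40)) = 258/(-251 + 81/2) = 258/(-421/2) = 258*(-2/421) = -516/421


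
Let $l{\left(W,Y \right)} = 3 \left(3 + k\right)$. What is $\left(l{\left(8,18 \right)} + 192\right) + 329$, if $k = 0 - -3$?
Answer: $539$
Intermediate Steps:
$k = 3$ ($k = 0 + 3 = 3$)
$l{\left(W,Y \right)} = 18$ ($l{\left(W,Y \right)} = 3 \left(3 + 3\right) = 3 \cdot 6 = 18$)
$\left(l{\left(8,18 \right)} + 192\right) + 329 = \left(18 + 192\right) + 329 = 210 + 329 = 539$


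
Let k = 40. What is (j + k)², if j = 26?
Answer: 4356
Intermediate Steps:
(j + k)² = (26 + 40)² = 66² = 4356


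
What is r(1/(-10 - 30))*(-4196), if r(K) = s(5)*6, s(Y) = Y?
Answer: -125880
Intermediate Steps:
r(K) = 30 (r(K) = 5*6 = 30)
r(1/(-10 - 30))*(-4196) = 30*(-4196) = -125880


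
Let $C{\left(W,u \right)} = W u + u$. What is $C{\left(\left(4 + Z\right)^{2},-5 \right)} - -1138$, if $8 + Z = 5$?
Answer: $1128$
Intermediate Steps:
$Z = -3$ ($Z = -8 + 5 = -3$)
$C{\left(W,u \right)} = u + W u$
$C{\left(\left(4 + Z\right)^{2},-5 \right)} - -1138 = - 5 \left(1 + \left(4 - 3\right)^{2}\right) - -1138 = - 5 \left(1 + 1^{2}\right) + 1138 = - 5 \left(1 + 1\right) + 1138 = \left(-5\right) 2 + 1138 = -10 + 1138 = 1128$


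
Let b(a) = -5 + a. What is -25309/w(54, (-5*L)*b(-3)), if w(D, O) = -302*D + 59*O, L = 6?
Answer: 25309/2148 ≈ 11.783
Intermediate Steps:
-25309/w(54, (-5*L)*b(-3)) = -25309/(-302*54 + 59*((-5*6)*(-5 - 3))) = -25309/(-16308 + 59*(-30*(-8))) = -25309/(-16308 + 59*240) = -25309/(-16308 + 14160) = -25309/(-2148) = -25309*(-1/2148) = 25309/2148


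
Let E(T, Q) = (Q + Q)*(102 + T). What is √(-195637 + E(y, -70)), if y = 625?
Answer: I*√297417 ≈ 545.36*I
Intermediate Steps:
E(T, Q) = 2*Q*(102 + T) (E(T, Q) = (2*Q)*(102 + T) = 2*Q*(102 + T))
√(-195637 + E(y, -70)) = √(-195637 + 2*(-70)*(102 + 625)) = √(-195637 + 2*(-70)*727) = √(-195637 - 101780) = √(-297417) = I*√297417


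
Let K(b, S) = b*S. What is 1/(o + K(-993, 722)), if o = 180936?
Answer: -1/536010 ≈ -1.8656e-6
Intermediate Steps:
K(b, S) = S*b
1/(o + K(-993, 722)) = 1/(180936 + 722*(-993)) = 1/(180936 - 716946) = 1/(-536010) = -1/536010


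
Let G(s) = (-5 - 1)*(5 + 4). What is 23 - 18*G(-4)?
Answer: 995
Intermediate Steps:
G(s) = -54 (G(s) = -6*9 = -54)
23 - 18*G(-4) = 23 - 18*(-54) = 23 + 972 = 995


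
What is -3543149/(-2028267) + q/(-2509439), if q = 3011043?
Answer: 2784117130930/5089812312213 ≈ 0.54700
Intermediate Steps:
-3543149/(-2028267) + q/(-2509439) = -3543149/(-2028267) + 3011043/(-2509439) = -3543149*(-1/2028267) + 3011043*(-1/2509439) = 3543149/2028267 - 3011043/2509439 = 2784117130930/5089812312213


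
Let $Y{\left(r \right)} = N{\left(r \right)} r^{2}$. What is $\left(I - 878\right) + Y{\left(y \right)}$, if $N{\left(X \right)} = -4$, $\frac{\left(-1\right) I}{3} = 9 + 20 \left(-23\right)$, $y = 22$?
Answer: $-1461$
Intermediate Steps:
$I = 1353$ ($I = - 3 \left(9 + 20 \left(-23\right)\right) = - 3 \left(9 - 460\right) = \left(-3\right) \left(-451\right) = 1353$)
$Y{\left(r \right)} = - 4 r^{2}$
$\left(I - 878\right) + Y{\left(y \right)} = \left(1353 - 878\right) - 4 \cdot 22^{2} = \left(1353 - 878\right) - 1936 = 475 - 1936 = -1461$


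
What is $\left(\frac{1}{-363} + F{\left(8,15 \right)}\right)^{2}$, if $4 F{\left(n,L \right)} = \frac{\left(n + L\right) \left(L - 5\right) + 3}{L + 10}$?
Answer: $\frac{7136701441}{1317690000} \approx 5.4161$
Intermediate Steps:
$F{\left(n,L \right)} = \frac{3 + \left(-5 + L\right) \left(L + n\right)}{4 \left(10 + L\right)}$ ($F{\left(n,L \right)} = \frac{\left(\left(n + L\right) \left(L - 5\right) + 3\right) \frac{1}{L + 10}}{4} = \frac{\left(\left(L + n\right) \left(-5 + L\right) + 3\right) \frac{1}{10 + L}}{4} = \frac{\left(\left(-5 + L\right) \left(L + n\right) + 3\right) \frac{1}{10 + L}}{4} = \frac{\left(3 + \left(-5 + L\right) \left(L + n\right)\right) \frac{1}{10 + L}}{4} = \frac{\frac{1}{10 + L} \left(3 + \left(-5 + L\right) \left(L + n\right)\right)}{4} = \frac{3 + \left(-5 + L\right) \left(L + n\right)}{4 \left(10 + L\right)}$)
$\left(\frac{1}{-363} + F{\left(8,15 \right)}\right)^{2} = \left(\frac{1}{-363} + \frac{3 + 15^{2} - 75 - 40 + 15 \cdot 8}{4 \left(10 + 15\right)}\right)^{2} = \left(- \frac{1}{363} + \frac{3 + 225 - 75 - 40 + 120}{4 \cdot 25}\right)^{2} = \left(- \frac{1}{363} + \frac{1}{4} \cdot \frac{1}{25} \cdot 233\right)^{2} = \left(- \frac{1}{363} + \frac{233}{100}\right)^{2} = \left(\frac{84479}{36300}\right)^{2} = \frac{7136701441}{1317690000}$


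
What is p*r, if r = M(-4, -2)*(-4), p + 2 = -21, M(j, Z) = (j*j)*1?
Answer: 1472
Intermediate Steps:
M(j, Z) = j**2 (M(j, Z) = j**2*1 = j**2)
p = -23 (p = -2 - 21 = -23)
r = -64 (r = (-4)**2*(-4) = 16*(-4) = -64)
p*r = -23*(-64) = 1472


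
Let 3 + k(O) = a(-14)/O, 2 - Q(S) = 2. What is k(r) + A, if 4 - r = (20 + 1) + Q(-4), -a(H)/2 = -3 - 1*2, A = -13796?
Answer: -234593/17 ≈ -13800.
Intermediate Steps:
Q(S) = 0 (Q(S) = 2 - 1*2 = 2 - 2 = 0)
a(H) = 10 (a(H) = -2*(-3 - 1*2) = -2*(-3 - 2) = -2*(-5) = 10)
r = -17 (r = 4 - ((20 + 1) + 0) = 4 - (21 + 0) = 4 - 1*21 = 4 - 21 = -17)
k(O) = -3 + 10/O
k(r) + A = (-3 + 10/(-17)) - 13796 = (-3 + 10*(-1/17)) - 13796 = (-3 - 10/17) - 13796 = -61/17 - 13796 = -234593/17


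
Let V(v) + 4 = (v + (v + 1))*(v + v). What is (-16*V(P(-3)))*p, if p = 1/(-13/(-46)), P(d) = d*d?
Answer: -19136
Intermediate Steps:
P(d) = d**2
V(v) = -4 + 2*v*(1 + 2*v) (V(v) = -4 + (v + (v + 1))*(v + v) = -4 + (v + (1 + v))*(2*v) = -4 + (1 + 2*v)*(2*v) = -4 + 2*v*(1 + 2*v))
p = 46/13 (p = 1/(-13*(-1/46)) = 1/(13/46) = 46/13 ≈ 3.5385)
(-16*V(P(-3)))*p = -16*(-4 + 2*(-3)**2 + 4*((-3)**2)**2)*(46/13) = -16*(-4 + 2*9 + 4*9**2)*(46/13) = -16*(-4 + 18 + 4*81)*(46/13) = -16*(-4 + 18 + 324)*(46/13) = -16*338*(46/13) = -5408*46/13 = -19136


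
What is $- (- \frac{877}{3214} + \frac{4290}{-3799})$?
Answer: $\frac{17119783}{12209986} \approx 1.4021$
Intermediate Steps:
$- (- \frac{877}{3214} + \frac{4290}{-3799}) = - (\left(-877\right) \frac{1}{3214} + 4290 \left(- \frac{1}{3799}\right)) = - (- \frac{877}{3214} - \frac{4290}{3799}) = \left(-1\right) \left(- \frac{17119783}{12209986}\right) = \frac{17119783}{12209986}$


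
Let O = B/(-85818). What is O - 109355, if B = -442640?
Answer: -4692092375/42909 ≈ -1.0935e+5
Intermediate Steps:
O = 221320/42909 (O = -442640/(-85818) = -442640*(-1/85818) = 221320/42909 ≈ 5.1579)
O - 109355 = 221320/42909 - 109355 = -4692092375/42909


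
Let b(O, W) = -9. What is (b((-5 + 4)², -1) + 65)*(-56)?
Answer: -3136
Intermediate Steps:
(b((-5 + 4)², -1) + 65)*(-56) = (-9 + 65)*(-56) = 56*(-56) = -3136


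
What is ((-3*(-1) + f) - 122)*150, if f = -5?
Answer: -18600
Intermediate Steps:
((-3*(-1) + f) - 122)*150 = ((-3*(-1) - 5) - 122)*150 = ((3 - 5) - 122)*150 = (-2 - 122)*150 = -124*150 = -18600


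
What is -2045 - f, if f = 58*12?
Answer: -2741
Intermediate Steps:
f = 696
-2045 - f = -2045 - 1*696 = -2045 - 696 = -2741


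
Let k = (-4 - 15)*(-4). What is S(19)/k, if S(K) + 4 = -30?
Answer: -17/38 ≈ -0.44737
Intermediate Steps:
S(K) = -34 (S(K) = -4 - 30 = -34)
k = 76 (k = -19*(-4) = 76)
S(19)/k = -34/76 = -34*1/76 = -17/38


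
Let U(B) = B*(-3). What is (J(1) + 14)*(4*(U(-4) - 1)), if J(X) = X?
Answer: 660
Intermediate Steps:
U(B) = -3*B
(J(1) + 14)*(4*(U(-4) - 1)) = (1 + 14)*(4*(-3*(-4) - 1)) = 15*(4*(12 - 1)) = 15*(4*11) = 15*44 = 660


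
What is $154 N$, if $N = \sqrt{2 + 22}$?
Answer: $308 \sqrt{6} \approx 754.44$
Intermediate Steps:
$N = 2 \sqrt{6}$ ($N = \sqrt{24} = 2 \sqrt{6} \approx 4.899$)
$154 N = 154 \cdot 2 \sqrt{6} = 308 \sqrt{6}$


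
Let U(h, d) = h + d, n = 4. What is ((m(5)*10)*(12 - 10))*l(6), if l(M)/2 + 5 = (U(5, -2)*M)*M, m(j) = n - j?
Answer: -4120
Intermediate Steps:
m(j) = 4 - j
U(h, d) = d + h
l(M) = -10 + 6*M² (l(M) = -10 + 2*(((-2 + 5)*M)*M) = -10 + 2*((3*M)*M) = -10 + 2*(3*M²) = -10 + 6*M²)
((m(5)*10)*(12 - 10))*l(6) = (((4 - 1*5)*10)*(12 - 10))*(-10 + 6*6²) = (((4 - 5)*10)*2)*(-10 + 6*36) = (-1*10*2)*(-10 + 216) = -10*2*206 = -20*206 = -4120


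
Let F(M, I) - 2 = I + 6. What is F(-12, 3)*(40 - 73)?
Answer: -363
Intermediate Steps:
F(M, I) = 8 + I (F(M, I) = 2 + (I + 6) = 2 + (6 + I) = 8 + I)
F(-12, 3)*(40 - 73) = (8 + 3)*(40 - 73) = 11*(-33) = -363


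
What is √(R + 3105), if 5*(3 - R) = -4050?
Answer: √3918 ≈ 62.594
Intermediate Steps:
R = 813 (R = 3 - ⅕*(-4050) = 3 + 810 = 813)
√(R + 3105) = √(813 + 3105) = √3918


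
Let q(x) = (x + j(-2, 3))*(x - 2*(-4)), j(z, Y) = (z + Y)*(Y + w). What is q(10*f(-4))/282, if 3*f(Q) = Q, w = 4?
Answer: 152/1269 ≈ 0.11978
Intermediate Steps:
f(Q) = Q/3
j(z, Y) = (4 + Y)*(Y + z) (j(z, Y) = (z + Y)*(Y + 4) = (Y + z)*(4 + Y) = (4 + Y)*(Y + z))
q(x) = (7 + x)*(8 + x) (q(x) = (x + (3² + 4*3 + 4*(-2) + 3*(-2)))*(x - 2*(-4)) = (x + (9 + 12 - 8 - 6))*(x + 8) = (x + 7)*(8 + x) = (7 + x)*(8 + x))
q(10*f(-4))/282 = (56 + (10*((⅓)*(-4)))² + 15*(10*((⅓)*(-4))))/282 = (56 + (10*(-4/3))² + 15*(10*(-4/3)))*(1/282) = (56 + (-40/3)² + 15*(-40/3))*(1/282) = (56 + 1600/9 - 200)*(1/282) = (304/9)*(1/282) = 152/1269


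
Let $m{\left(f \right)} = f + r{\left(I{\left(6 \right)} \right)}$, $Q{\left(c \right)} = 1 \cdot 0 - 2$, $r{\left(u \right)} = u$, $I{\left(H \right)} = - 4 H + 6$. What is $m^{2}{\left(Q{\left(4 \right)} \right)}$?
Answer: $400$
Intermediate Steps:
$I{\left(H \right)} = 6 - 4 H$
$Q{\left(c \right)} = -2$ ($Q{\left(c \right)} = 0 - 2 = -2$)
$m{\left(f \right)} = -18 + f$ ($m{\left(f \right)} = f + \left(6 - 24\right) = f - 18 = -18 + f$)
$m^{2}{\left(Q{\left(4 \right)} \right)} = \left(-18 - 2\right)^{2} = \left(-20\right)^{2} = 400$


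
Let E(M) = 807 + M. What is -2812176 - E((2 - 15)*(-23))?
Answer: -2813282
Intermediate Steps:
-2812176 - E((2 - 15)*(-23)) = -2812176 - (807 + (2 - 15)*(-23)) = -2812176 - (807 - 13*(-23)) = -2812176 - (807 + 299) = -2812176 - 1*1106 = -2812176 - 1106 = -2813282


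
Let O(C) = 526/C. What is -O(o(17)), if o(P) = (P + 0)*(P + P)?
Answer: -263/289 ≈ -0.91003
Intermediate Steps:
o(P) = 2*P**2 (o(P) = P*(2*P) = 2*P**2)
-O(o(17)) = -526/(2*17**2) = -526/(2*289) = -526/578 = -1*263/289 = -263/289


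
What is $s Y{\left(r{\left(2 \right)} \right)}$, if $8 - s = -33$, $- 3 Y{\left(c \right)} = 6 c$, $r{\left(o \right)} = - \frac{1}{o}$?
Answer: $41$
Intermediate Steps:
$Y{\left(c \right)} = - 2 c$ ($Y{\left(c \right)} = - \frac{6 c}{3} = - 2 c$)
$s = 41$ ($s = 8 - -33 = 8 + 33 = 41$)
$s Y{\left(r{\left(2 \right)} \right)} = 41 \left(- 2 \left(- \frac{1}{2}\right)\right) = 41 \left(- 2 \left(\left(-1\right) \frac{1}{2}\right)\right) = 41 \left(\left(-2\right) \left(- \frac{1}{2}\right)\right) = 41 \cdot 1 = 41$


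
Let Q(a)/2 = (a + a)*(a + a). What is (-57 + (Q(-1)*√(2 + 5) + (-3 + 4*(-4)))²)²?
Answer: 1212416 - 457216*√7 ≈ 2736.2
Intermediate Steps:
Q(a) = 8*a² (Q(a) = 2*((a + a)*(a + a)) = 2*((2*a)*(2*a)) = 2*(4*a²) = 8*a²)
(-57 + (Q(-1)*√(2 + 5) + (-3 + 4*(-4)))²)² = (-57 + ((8*(-1)²)*√(2 + 5) + (-3 + 4*(-4)))²)² = (-57 + ((8*1)*√7 + (-3 - 16))²)² = (-57 + (8*√7 - 19)²)² = (-57 + (-19 + 8*√7)²)²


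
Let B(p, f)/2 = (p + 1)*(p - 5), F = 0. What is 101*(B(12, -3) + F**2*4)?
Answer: 18382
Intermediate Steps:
B(p, f) = 2*(1 + p)*(-5 + p) (B(p, f) = 2*((p + 1)*(p - 5)) = 2*((1 + p)*(-5 + p)) = 2*(1 + p)*(-5 + p))
101*(B(12, -3) + F**2*4) = 101*((-10 - 8*12 + 2*12**2) + 0**2*4) = 101*((-10 - 96 + 2*144) + 0*4) = 101*((-10 - 96 + 288) + 0) = 101*(182 + 0) = 101*182 = 18382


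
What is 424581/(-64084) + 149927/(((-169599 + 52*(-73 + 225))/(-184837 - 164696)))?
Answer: 3358217101662849/10362062380 ≈ 3.2409e+5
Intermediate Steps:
424581/(-64084) + 149927/(((-169599 + 52*(-73 + 225))/(-184837 - 164696))) = 424581*(-1/64084) + 149927/(((-169599 + 52*152)/(-349533))) = -424581/64084 + 149927/(((-169599 + 7904)*(-1/349533))) = -424581/64084 + 149927/((-161695*(-1/349533))) = -424581/64084 + 149927/(161695/349533) = -424581/64084 + 149927*(349533/161695) = -424581/64084 + 52404434091/161695 = 3358217101662849/10362062380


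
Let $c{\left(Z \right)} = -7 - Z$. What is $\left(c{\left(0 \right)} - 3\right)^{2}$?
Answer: $100$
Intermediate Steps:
$\left(c{\left(0 \right)} - 3\right)^{2} = \left(\left(-7 - 0\right) - 3\right)^{2} = \left(\left(-7 + 0\right) - 3\right)^{2} = \left(-7 - 3\right)^{2} = \left(-10\right)^{2} = 100$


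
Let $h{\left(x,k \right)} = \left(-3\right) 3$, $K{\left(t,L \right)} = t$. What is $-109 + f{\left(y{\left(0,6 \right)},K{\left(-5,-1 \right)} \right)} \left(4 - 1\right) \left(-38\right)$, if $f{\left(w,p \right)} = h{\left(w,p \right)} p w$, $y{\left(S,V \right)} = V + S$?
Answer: $-30889$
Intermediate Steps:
$y{\left(S,V \right)} = S + V$
$h{\left(x,k \right)} = -9$
$f{\left(w,p \right)} = - 9 p w$
$-109 + f{\left(y{\left(0,6 \right)},K{\left(-5,-1 \right)} \right)} \left(4 - 1\right) \left(-38\right) = -109 + \left(-9\right) \left(-5\right) \left(0 + 6\right) \left(4 - 1\right) \left(-38\right) = -109 + \left(-9\right) \left(-5\right) 6 \cdot 3 \left(-38\right) = -109 + 270 \cdot 3 \left(-38\right) = -109 + 810 \left(-38\right) = -109 - 30780 = -30889$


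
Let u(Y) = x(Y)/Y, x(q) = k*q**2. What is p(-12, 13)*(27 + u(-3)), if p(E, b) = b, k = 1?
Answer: 312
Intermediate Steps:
x(q) = q**2 (x(q) = 1*q**2 = q**2)
u(Y) = Y (u(Y) = Y**2/Y = Y)
p(-12, 13)*(27 + u(-3)) = 13*(27 - 3) = 13*24 = 312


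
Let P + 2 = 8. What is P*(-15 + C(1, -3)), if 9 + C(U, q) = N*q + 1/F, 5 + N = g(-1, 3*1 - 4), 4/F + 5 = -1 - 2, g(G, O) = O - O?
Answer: -66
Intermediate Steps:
g(G, O) = 0
F = -½ (F = 4/(-5 + (-1 - 2)) = 4/(-5 - 3) = 4/(-8) = 4*(-⅛) = -½ ≈ -0.50000)
N = -5 (N = -5 + 0 = -5)
P = 6 (P = -2 + 8 = 6)
C(U, q) = -11 - 5*q (C(U, q) = -9 + (-5*q + 1/(-½)) = -9 + (-5*q - 2) = -9 + (-2 - 5*q) = -11 - 5*q)
P*(-15 + C(1, -3)) = 6*(-15 + (-11 - 5*(-3))) = 6*(-15 + (-11 + 15)) = 6*(-15 + 4) = 6*(-11) = -66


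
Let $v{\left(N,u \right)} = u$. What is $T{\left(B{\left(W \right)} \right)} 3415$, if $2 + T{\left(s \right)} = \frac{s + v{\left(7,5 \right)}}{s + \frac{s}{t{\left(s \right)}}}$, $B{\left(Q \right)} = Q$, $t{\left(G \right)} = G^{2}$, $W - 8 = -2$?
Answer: $- \frac{27320}{37} \approx -738.38$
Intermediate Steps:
$W = 6$ ($W = 8 - 2 = 6$)
$T{\left(s \right)} = -2 + \frac{5 + s}{s + \frac{1}{s}}$ ($T{\left(s \right)} = -2 + \frac{s + 5}{s + \frac{s}{s^{2}}} = -2 + \frac{5 + s}{s + \frac{s}{s^{2}}} = -2 + \frac{5 + s}{s + \frac{1}{s}}$)
$T{\left(B{\left(W \right)} \right)} 3415 = \frac{-2 - 6^{2} + 5 \cdot 6}{1 + 6^{2}} \cdot 3415 = \frac{-2 - 36 + 30}{1 + 36} \cdot 3415 = \frac{-2 - 36 + 30}{37} \cdot 3415 = \frac{1}{37} \left(-8\right) 3415 = \left(- \frac{8}{37}\right) 3415 = - \frac{27320}{37}$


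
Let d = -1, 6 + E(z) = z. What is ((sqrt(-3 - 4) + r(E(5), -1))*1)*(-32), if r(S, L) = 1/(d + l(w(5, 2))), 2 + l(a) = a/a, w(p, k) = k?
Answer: 16 - 32*I*sqrt(7) ≈ 16.0 - 84.664*I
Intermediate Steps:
E(z) = -6 + z
l(a) = -1 (l(a) = -2 + a/a = -2 + 1 = -1)
r(S, L) = -1/2 (r(S, L) = 1/(-1 - 1) = 1/(-2) = -1/2)
((sqrt(-3 - 4) + r(E(5), -1))*1)*(-32) = ((sqrt(-3 - 4) - 1/2)*1)*(-32) = ((sqrt(-7) - 1/2)*1)*(-32) = ((I*sqrt(7) - 1/2)*1)*(-32) = ((-1/2 + I*sqrt(7))*1)*(-32) = (-1/2 + I*sqrt(7))*(-32) = 16 - 32*I*sqrt(7)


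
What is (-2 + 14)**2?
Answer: 144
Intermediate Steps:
(-2 + 14)**2 = 12**2 = 144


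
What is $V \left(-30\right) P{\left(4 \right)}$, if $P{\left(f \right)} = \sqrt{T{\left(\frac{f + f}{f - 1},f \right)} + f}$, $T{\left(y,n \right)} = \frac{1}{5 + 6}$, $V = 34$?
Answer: $- \frac{3060 \sqrt{55}}{11} \approx -2063.1$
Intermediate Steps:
$T{\left(y,n \right)} = \frac{1}{11}$
$P{\left(f \right)} = \sqrt{\frac{1}{11} + f}$
$V \left(-30\right) P{\left(4 \right)} = 34 \left(-30\right) \frac{\sqrt{11 + 121 \cdot 4}}{11} = - 1020 \frac{\sqrt{11 + 484}}{11} = - 1020 \frac{\sqrt{495}}{11} = - 1020 \frac{3 \sqrt{55}}{11} = - \frac{3060 \sqrt{55}}{11}$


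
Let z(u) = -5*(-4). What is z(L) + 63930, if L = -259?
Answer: 63950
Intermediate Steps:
z(u) = 20
z(L) + 63930 = 20 + 63930 = 63950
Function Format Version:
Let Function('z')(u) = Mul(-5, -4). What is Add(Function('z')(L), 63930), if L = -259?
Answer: 63950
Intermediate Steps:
Function('z')(u) = 20
Add(Function('z')(L), 63930) = Add(20, 63930) = 63950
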